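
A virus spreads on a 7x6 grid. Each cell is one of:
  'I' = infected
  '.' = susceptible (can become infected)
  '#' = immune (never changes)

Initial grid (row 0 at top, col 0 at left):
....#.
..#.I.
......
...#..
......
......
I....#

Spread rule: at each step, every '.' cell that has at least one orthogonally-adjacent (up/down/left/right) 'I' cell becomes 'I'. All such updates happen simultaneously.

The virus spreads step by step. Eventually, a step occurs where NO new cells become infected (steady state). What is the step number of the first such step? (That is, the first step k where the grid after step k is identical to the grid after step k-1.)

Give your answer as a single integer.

Step 0 (initial): 2 infected
Step 1: +5 new -> 7 infected
Step 2: +8 new -> 15 infected
Step 3: +8 new -> 23 infected
Step 4: +11 new -> 34 infected
Step 5: +4 new -> 38 infected
Step 6: +0 new -> 38 infected

Answer: 6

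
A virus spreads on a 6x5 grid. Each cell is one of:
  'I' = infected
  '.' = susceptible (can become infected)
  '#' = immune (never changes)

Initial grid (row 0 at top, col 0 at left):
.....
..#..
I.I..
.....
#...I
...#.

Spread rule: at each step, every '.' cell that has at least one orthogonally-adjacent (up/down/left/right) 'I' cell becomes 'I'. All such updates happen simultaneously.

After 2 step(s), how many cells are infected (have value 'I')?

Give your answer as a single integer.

Step 0 (initial): 3 infected
Step 1: +8 new -> 11 infected
Step 2: +7 new -> 18 infected

Answer: 18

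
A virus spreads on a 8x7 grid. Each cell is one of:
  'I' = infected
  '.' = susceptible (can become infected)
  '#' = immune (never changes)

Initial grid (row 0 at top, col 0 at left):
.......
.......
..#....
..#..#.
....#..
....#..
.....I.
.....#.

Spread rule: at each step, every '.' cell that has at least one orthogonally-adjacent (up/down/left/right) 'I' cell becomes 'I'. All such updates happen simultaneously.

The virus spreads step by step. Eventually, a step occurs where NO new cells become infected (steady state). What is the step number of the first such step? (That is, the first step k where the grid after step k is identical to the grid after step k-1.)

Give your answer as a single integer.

Answer: 12

Derivation:
Step 0 (initial): 1 infected
Step 1: +3 new -> 4 infected
Step 2: +5 new -> 9 infected
Step 3: +4 new -> 13 infected
Step 4: +5 new -> 18 infected
Step 5: +6 new -> 24 infected
Step 6: +7 new -> 31 infected
Step 7: +6 new -> 37 infected
Step 8: +6 new -> 43 infected
Step 9: +4 new -> 47 infected
Step 10: +2 new -> 49 infected
Step 11: +1 new -> 50 infected
Step 12: +0 new -> 50 infected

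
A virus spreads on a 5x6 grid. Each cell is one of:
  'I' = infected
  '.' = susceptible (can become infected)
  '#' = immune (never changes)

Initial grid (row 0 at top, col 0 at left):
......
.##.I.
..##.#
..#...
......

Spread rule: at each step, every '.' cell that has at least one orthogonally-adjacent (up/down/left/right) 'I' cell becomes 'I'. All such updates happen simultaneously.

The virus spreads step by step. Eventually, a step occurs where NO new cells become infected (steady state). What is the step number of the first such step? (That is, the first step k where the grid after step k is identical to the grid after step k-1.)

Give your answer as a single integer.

Answer: 9

Derivation:
Step 0 (initial): 1 infected
Step 1: +4 new -> 5 infected
Step 2: +3 new -> 8 infected
Step 3: +4 new -> 12 infected
Step 4: +3 new -> 15 infected
Step 5: +2 new -> 17 infected
Step 6: +2 new -> 19 infected
Step 7: +3 new -> 22 infected
Step 8: +2 new -> 24 infected
Step 9: +0 new -> 24 infected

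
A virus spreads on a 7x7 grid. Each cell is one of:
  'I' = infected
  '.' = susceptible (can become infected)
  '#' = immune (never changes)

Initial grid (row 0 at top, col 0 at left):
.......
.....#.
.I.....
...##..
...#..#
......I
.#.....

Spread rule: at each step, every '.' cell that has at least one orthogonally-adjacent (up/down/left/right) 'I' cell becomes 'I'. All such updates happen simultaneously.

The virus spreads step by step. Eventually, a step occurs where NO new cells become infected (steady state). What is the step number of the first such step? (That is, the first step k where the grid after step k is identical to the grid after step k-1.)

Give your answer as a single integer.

Step 0 (initial): 2 infected
Step 1: +6 new -> 8 infected
Step 2: +10 new -> 18 infected
Step 3: +11 new -> 29 infected
Step 4: +7 new -> 36 infected
Step 5: +4 new -> 40 infected
Step 6: +2 new -> 42 infected
Step 7: +1 new -> 43 infected
Step 8: +0 new -> 43 infected

Answer: 8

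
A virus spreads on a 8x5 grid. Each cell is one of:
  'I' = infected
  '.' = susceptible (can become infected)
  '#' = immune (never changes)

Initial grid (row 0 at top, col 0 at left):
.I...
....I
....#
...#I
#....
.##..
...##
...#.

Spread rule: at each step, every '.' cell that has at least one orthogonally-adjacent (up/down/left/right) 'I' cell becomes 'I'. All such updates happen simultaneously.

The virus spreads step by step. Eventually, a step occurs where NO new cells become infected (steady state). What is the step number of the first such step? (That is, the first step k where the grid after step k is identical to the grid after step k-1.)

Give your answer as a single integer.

Step 0 (initial): 3 infected
Step 1: +6 new -> 9 infected
Step 2: +7 new -> 16 infected
Step 3: +5 new -> 21 infected
Step 4: +3 new -> 24 infected
Step 5: +0 new -> 24 infected

Answer: 5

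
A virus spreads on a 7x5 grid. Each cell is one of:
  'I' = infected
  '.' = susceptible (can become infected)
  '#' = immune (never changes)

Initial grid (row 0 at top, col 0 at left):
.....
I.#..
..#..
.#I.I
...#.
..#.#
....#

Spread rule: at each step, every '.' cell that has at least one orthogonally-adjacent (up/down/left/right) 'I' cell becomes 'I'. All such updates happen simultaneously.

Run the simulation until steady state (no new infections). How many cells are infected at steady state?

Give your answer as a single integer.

Step 0 (initial): 3 infected
Step 1: +7 new -> 10 infected
Step 2: +6 new -> 16 infected
Step 3: +5 new -> 21 infected
Step 4: +3 new -> 24 infected
Step 5: +2 new -> 26 infected
Step 6: +1 new -> 27 infected
Step 7: +1 new -> 28 infected
Step 8: +0 new -> 28 infected

Answer: 28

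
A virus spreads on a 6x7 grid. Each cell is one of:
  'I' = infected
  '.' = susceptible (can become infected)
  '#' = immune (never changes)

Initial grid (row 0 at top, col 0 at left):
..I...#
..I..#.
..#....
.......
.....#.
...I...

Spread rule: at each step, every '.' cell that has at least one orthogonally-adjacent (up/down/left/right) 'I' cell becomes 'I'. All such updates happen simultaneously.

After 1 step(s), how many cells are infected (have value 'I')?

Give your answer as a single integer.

Answer: 10

Derivation:
Step 0 (initial): 3 infected
Step 1: +7 new -> 10 infected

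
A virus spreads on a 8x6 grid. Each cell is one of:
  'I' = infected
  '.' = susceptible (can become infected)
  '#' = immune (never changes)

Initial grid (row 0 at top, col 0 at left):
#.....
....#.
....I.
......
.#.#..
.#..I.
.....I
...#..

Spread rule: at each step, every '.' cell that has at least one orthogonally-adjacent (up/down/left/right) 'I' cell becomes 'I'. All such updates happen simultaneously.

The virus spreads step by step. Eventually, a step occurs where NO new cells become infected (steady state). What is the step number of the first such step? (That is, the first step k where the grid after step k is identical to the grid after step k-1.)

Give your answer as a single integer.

Step 0 (initial): 3 infected
Step 1: +8 new -> 11 infected
Step 2: +9 new -> 20 infected
Step 3: +7 new -> 27 infected
Step 4: +7 new -> 34 infected
Step 5: +5 new -> 39 infected
Step 6: +3 new -> 42 infected
Step 7: +0 new -> 42 infected

Answer: 7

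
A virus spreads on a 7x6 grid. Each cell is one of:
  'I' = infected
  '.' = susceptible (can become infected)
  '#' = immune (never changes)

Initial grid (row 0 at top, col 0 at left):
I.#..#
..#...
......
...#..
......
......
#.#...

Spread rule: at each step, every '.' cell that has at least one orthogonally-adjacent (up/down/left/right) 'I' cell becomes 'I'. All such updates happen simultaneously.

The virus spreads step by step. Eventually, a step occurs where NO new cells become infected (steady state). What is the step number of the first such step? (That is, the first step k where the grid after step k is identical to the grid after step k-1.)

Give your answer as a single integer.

Step 0 (initial): 1 infected
Step 1: +2 new -> 3 infected
Step 2: +2 new -> 5 infected
Step 3: +2 new -> 7 infected
Step 4: +3 new -> 10 infected
Step 5: +4 new -> 14 infected
Step 6: +4 new -> 18 infected
Step 7: +7 new -> 25 infected
Step 8: +5 new -> 30 infected
Step 9: +3 new -> 33 infected
Step 10: +2 new -> 35 infected
Step 11: +1 new -> 36 infected
Step 12: +0 new -> 36 infected

Answer: 12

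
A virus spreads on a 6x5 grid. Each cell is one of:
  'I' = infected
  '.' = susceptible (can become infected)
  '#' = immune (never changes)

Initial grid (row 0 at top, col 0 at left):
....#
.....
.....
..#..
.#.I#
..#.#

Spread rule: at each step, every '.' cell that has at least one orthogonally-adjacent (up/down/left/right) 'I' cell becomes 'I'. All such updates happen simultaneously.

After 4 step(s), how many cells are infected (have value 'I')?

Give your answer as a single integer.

Answer: 13

Derivation:
Step 0 (initial): 1 infected
Step 1: +3 new -> 4 infected
Step 2: +2 new -> 6 infected
Step 3: +3 new -> 9 infected
Step 4: +4 new -> 13 infected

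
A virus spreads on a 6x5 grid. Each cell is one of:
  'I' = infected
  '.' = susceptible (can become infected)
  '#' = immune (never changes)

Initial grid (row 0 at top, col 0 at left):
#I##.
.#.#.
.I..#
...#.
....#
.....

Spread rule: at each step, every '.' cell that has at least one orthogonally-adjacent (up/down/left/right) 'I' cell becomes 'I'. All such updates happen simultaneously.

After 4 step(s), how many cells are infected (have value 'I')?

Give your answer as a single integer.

Step 0 (initial): 2 infected
Step 1: +3 new -> 5 infected
Step 2: +6 new -> 11 infected
Step 3: +3 new -> 14 infected
Step 4: +3 new -> 17 infected

Answer: 17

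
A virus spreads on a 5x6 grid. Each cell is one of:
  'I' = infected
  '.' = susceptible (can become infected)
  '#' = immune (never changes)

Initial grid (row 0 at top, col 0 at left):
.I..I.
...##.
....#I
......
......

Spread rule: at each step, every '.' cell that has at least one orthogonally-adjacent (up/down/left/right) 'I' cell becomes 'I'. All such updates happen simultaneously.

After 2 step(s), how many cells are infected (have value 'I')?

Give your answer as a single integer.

Answer: 15

Derivation:
Step 0 (initial): 3 infected
Step 1: +7 new -> 10 infected
Step 2: +5 new -> 15 infected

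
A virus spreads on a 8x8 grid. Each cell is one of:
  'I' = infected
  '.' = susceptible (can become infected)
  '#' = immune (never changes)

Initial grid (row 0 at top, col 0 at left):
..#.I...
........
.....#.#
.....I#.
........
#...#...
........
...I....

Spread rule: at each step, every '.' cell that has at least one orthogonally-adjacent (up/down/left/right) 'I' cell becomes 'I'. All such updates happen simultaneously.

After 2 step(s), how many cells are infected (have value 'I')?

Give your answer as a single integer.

Answer: 24

Derivation:
Step 0 (initial): 3 infected
Step 1: +8 new -> 11 infected
Step 2: +13 new -> 24 infected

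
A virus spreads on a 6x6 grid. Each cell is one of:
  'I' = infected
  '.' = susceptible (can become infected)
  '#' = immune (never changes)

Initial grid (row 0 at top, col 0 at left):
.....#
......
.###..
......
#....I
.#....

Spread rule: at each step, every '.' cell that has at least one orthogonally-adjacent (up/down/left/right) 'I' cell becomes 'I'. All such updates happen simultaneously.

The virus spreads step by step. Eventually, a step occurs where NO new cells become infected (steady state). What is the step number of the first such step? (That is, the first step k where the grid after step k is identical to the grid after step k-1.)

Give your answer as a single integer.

Answer: 10

Derivation:
Step 0 (initial): 1 infected
Step 1: +3 new -> 4 infected
Step 2: +4 new -> 8 infected
Step 3: +5 new -> 13 infected
Step 4: +4 new -> 17 infected
Step 5: +3 new -> 20 infected
Step 6: +3 new -> 23 infected
Step 7: +3 new -> 26 infected
Step 8: +2 new -> 28 infected
Step 9: +1 new -> 29 infected
Step 10: +0 new -> 29 infected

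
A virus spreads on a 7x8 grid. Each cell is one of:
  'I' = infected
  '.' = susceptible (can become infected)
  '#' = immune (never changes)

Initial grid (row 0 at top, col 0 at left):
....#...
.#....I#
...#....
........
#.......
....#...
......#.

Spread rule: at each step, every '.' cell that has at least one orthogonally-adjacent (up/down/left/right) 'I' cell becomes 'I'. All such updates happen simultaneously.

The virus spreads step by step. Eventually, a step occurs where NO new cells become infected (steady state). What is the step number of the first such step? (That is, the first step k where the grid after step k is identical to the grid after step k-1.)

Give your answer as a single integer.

Answer: 12

Derivation:
Step 0 (initial): 1 infected
Step 1: +3 new -> 4 infected
Step 2: +6 new -> 10 infected
Step 3: +5 new -> 15 infected
Step 4: +6 new -> 21 infected
Step 5: +6 new -> 27 infected
Step 6: +6 new -> 33 infected
Step 7: +6 new -> 39 infected
Step 8: +5 new -> 44 infected
Step 9: +2 new -> 46 infected
Step 10: +2 new -> 48 infected
Step 11: +1 new -> 49 infected
Step 12: +0 new -> 49 infected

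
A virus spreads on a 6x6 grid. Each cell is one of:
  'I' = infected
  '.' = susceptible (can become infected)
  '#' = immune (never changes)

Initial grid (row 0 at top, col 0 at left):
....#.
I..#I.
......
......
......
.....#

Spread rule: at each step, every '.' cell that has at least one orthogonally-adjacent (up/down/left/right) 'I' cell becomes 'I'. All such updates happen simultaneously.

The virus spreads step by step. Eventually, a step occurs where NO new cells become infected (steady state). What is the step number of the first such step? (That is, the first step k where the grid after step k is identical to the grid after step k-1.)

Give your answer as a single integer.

Step 0 (initial): 2 infected
Step 1: +5 new -> 7 infected
Step 2: +8 new -> 15 infected
Step 3: +7 new -> 22 infected
Step 4: +7 new -> 29 infected
Step 5: +3 new -> 32 infected
Step 6: +1 new -> 33 infected
Step 7: +0 new -> 33 infected

Answer: 7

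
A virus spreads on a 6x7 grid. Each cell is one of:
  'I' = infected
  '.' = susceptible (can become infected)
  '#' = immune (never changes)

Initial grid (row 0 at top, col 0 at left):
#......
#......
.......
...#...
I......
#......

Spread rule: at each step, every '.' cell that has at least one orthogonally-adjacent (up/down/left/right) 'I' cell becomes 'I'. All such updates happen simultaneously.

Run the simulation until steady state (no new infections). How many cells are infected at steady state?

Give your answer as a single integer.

Answer: 38

Derivation:
Step 0 (initial): 1 infected
Step 1: +2 new -> 3 infected
Step 2: +4 new -> 7 infected
Step 3: +4 new -> 11 infected
Step 4: +4 new -> 15 infected
Step 5: +6 new -> 21 infected
Step 6: +6 new -> 27 infected
Step 7: +5 new -> 32 infected
Step 8: +3 new -> 35 infected
Step 9: +2 new -> 37 infected
Step 10: +1 new -> 38 infected
Step 11: +0 new -> 38 infected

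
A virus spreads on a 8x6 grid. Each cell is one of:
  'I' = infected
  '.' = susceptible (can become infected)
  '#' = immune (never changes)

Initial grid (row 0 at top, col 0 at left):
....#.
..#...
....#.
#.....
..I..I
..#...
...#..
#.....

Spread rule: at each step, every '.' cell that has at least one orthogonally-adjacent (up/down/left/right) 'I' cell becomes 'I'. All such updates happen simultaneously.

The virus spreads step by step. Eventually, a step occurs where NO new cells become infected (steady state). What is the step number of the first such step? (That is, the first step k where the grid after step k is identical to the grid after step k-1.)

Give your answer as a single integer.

Answer: 7

Derivation:
Step 0 (initial): 2 infected
Step 1: +6 new -> 8 infected
Step 2: +10 new -> 18 infected
Step 3: +7 new -> 25 infected
Step 4: +9 new -> 34 infected
Step 5: +5 new -> 39 infected
Step 6: +2 new -> 41 infected
Step 7: +0 new -> 41 infected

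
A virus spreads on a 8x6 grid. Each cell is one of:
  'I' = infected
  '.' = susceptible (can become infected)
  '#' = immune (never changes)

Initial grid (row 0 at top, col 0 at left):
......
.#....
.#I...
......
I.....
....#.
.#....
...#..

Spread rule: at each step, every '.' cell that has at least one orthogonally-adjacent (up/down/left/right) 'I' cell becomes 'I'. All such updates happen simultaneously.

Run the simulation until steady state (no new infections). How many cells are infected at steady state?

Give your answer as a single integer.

Step 0 (initial): 2 infected
Step 1: +6 new -> 8 infected
Step 2: +9 new -> 17 infected
Step 3: +9 new -> 26 infected
Step 4: +8 new -> 34 infected
Step 5: +4 new -> 38 infected
Step 6: +2 new -> 40 infected
Step 7: +2 new -> 42 infected
Step 8: +1 new -> 43 infected
Step 9: +0 new -> 43 infected

Answer: 43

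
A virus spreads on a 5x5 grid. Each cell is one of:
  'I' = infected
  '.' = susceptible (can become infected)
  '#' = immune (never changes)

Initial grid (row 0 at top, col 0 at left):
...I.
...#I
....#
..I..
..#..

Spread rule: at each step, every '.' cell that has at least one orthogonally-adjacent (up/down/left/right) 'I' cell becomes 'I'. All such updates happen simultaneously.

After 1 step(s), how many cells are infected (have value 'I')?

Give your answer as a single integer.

Answer: 8

Derivation:
Step 0 (initial): 3 infected
Step 1: +5 new -> 8 infected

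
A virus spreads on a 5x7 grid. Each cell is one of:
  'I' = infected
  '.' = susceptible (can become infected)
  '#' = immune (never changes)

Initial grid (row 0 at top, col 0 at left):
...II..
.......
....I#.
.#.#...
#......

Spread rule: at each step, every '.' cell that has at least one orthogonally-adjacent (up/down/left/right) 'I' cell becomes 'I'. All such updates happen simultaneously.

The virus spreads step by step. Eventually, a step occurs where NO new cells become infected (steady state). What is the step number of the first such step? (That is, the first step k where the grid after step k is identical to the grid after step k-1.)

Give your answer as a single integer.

Step 0 (initial): 3 infected
Step 1: +6 new -> 9 infected
Step 2: +7 new -> 16 infected
Step 3: +8 new -> 24 infected
Step 4: +5 new -> 29 infected
Step 5: +2 new -> 31 infected
Step 6: +0 new -> 31 infected

Answer: 6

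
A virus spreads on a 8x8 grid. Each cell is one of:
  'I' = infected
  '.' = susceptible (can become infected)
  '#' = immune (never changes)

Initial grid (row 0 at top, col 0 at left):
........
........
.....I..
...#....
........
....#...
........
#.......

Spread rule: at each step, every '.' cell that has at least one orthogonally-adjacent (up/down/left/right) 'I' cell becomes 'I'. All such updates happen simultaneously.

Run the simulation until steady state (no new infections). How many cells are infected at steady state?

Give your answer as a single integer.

Step 0 (initial): 1 infected
Step 1: +4 new -> 5 infected
Step 2: +8 new -> 13 infected
Step 3: +9 new -> 22 infected
Step 4: +9 new -> 31 infected
Step 5: +10 new -> 41 infected
Step 6: +9 new -> 50 infected
Step 7: +6 new -> 56 infected
Step 8: +3 new -> 59 infected
Step 9: +2 new -> 61 infected
Step 10: +0 new -> 61 infected

Answer: 61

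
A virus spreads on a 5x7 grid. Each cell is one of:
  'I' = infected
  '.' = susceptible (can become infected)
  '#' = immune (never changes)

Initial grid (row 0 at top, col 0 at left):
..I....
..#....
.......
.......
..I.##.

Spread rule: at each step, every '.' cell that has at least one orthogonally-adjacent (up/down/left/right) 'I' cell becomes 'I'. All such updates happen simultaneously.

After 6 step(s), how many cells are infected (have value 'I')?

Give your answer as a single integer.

Answer: 32

Derivation:
Step 0 (initial): 2 infected
Step 1: +5 new -> 7 infected
Step 2: +8 new -> 15 infected
Step 3: +7 new -> 22 infected
Step 4: +5 new -> 27 infected
Step 5: +3 new -> 30 infected
Step 6: +2 new -> 32 infected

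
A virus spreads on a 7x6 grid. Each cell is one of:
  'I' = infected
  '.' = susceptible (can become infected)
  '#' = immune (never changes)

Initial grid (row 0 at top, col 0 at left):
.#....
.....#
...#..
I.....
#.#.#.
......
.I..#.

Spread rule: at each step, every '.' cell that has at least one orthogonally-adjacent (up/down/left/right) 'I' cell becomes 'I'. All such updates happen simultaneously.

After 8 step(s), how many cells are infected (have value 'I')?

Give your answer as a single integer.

Step 0 (initial): 2 infected
Step 1: +5 new -> 7 infected
Step 2: +7 new -> 14 infected
Step 3: +5 new -> 19 infected
Step 4: +4 new -> 23 infected
Step 5: +5 new -> 28 infected
Step 6: +5 new -> 33 infected
Step 7: +1 new -> 34 infected
Step 8: +1 new -> 35 infected

Answer: 35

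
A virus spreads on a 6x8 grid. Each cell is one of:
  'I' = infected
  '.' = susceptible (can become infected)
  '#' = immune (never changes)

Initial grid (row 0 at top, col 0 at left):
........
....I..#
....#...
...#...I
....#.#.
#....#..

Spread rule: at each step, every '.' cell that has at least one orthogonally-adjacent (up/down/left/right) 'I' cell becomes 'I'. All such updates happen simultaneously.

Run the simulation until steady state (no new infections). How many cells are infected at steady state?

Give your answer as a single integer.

Answer: 41

Derivation:
Step 0 (initial): 2 infected
Step 1: +6 new -> 8 infected
Step 2: +9 new -> 17 infected
Step 3: +7 new -> 24 infected
Step 4: +5 new -> 29 infected
Step 5: +4 new -> 33 infected
Step 6: +4 new -> 37 infected
Step 7: +3 new -> 40 infected
Step 8: +1 new -> 41 infected
Step 9: +0 new -> 41 infected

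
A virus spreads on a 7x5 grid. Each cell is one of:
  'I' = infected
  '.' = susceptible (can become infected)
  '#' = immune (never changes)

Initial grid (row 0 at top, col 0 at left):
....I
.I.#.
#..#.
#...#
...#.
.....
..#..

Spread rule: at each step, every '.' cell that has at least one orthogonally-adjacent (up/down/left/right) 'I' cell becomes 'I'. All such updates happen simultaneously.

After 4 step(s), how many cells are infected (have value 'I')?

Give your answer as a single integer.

Answer: 19

Derivation:
Step 0 (initial): 2 infected
Step 1: +6 new -> 8 infected
Step 2: +5 new -> 13 infected
Step 3: +2 new -> 15 infected
Step 4: +4 new -> 19 infected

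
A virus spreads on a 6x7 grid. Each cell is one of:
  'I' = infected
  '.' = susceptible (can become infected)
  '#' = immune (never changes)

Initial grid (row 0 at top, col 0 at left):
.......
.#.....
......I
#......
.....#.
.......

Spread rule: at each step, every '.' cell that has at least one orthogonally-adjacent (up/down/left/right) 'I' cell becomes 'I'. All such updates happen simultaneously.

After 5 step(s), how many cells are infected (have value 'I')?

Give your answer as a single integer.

Answer: 26

Derivation:
Step 0 (initial): 1 infected
Step 1: +3 new -> 4 infected
Step 2: +5 new -> 9 infected
Step 3: +5 new -> 14 infected
Step 4: +6 new -> 20 infected
Step 5: +6 new -> 26 infected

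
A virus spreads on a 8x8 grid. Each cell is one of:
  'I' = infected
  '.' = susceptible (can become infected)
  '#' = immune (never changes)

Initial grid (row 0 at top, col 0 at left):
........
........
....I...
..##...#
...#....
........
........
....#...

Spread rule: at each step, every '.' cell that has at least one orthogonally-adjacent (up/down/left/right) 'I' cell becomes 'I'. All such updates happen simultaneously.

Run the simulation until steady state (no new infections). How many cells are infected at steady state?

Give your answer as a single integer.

Answer: 59

Derivation:
Step 0 (initial): 1 infected
Step 1: +4 new -> 5 infected
Step 2: +7 new -> 12 infected
Step 3: +9 new -> 21 infected
Step 4: +10 new -> 31 infected
Step 5: +10 new -> 41 infected
Step 6: +9 new -> 50 infected
Step 7: +5 new -> 55 infected
Step 8: +3 new -> 58 infected
Step 9: +1 new -> 59 infected
Step 10: +0 new -> 59 infected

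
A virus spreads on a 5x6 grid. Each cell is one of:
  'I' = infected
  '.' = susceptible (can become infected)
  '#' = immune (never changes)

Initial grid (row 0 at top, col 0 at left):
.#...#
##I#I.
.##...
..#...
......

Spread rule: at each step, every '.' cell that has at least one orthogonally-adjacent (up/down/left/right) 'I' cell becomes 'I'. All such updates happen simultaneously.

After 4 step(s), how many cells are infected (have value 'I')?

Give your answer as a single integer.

Answer: 15

Derivation:
Step 0 (initial): 2 infected
Step 1: +4 new -> 6 infected
Step 2: +4 new -> 10 infected
Step 3: +3 new -> 13 infected
Step 4: +2 new -> 15 infected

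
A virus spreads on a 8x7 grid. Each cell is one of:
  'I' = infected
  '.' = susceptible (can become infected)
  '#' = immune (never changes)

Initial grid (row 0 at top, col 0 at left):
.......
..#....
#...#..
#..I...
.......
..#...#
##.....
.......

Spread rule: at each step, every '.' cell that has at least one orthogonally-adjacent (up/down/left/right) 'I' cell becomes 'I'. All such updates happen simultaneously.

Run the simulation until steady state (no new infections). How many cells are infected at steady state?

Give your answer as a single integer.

Step 0 (initial): 1 infected
Step 1: +4 new -> 5 infected
Step 2: +7 new -> 12 infected
Step 3: +9 new -> 21 infected
Step 4: +12 new -> 33 infected
Step 5: +8 new -> 41 infected
Step 6: +5 new -> 46 infected
Step 7: +2 new -> 48 infected
Step 8: +0 new -> 48 infected

Answer: 48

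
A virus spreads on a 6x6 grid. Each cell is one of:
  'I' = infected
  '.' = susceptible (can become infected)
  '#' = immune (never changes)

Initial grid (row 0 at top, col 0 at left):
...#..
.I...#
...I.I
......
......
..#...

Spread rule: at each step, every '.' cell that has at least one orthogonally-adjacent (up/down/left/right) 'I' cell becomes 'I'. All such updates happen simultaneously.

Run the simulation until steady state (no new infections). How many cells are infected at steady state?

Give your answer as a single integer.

Answer: 33

Derivation:
Step 0 (initial): 3 infected
Step 1: +9 new -> 12 infected
Step 2: +9 new -> 21 infected
Step 3: +7 new -> 28 infected
Step 4: +4 new -> 32 infected
Step 5: +1 new -> 33 infected
Step 6: +0 new -> 33 infected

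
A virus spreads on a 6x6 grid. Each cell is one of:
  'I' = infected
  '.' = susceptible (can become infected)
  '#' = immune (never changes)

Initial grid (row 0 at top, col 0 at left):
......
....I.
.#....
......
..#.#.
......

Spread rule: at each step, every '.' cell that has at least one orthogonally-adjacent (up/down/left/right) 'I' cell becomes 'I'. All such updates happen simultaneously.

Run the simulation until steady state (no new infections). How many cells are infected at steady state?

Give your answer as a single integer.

Answer: 33

Derivation:
Step 0 (initial): 1 infected
Step 1: +4 new -> 5 infected
Step 2: +6 new -> 11 infected
Step 3: +5 new -> 16 infected
Step 4: +5 new -> 21 infected
Step 5: +5 new -> 26 infected
Step 6: +4 new -> 30 infected
Step 7: +2 new -> 32 infected
Step 8: +1 new -> 33 infected
Step 9: +0 new -> 33 infected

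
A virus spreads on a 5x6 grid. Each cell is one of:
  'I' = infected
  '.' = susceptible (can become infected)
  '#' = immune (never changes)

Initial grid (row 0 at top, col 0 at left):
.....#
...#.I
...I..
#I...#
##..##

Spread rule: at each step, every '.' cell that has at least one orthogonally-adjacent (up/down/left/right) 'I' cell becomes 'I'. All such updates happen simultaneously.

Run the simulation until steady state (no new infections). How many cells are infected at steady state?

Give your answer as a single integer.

Step 0 (initial): 3 infected
Step 1: +7 new -> 10 infected
Step 2: +7 new -> 17 infected
Step 3: +4 new -> 21 infected
Step 4: +1 new -> 22 infected
Step 5: +0 new -> 22 infected

Answer: 22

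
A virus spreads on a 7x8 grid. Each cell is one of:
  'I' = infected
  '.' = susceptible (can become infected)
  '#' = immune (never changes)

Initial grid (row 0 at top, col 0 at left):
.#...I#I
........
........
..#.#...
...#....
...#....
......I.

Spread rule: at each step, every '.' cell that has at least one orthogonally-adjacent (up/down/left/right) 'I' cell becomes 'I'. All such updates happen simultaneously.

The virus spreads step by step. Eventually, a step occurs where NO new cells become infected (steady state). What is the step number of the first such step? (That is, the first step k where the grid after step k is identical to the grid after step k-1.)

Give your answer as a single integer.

Answer: 9

Derivation:
Step 0 (initial): 3 infected
Step 1: +6 new -> 9 infected
Step 2: +9 new -> 18 infected
Step 3: +11 new -> 29 infected
Step 4: +4 new -> 33 infected
Step 5: +5 new -> 38 infected
Step 6: +5 new -> 43 infected
Step 7: +5 new -> 48 infected
Step 8: +2 new -> 50 infected
Step 9: +0 new -> 50 infected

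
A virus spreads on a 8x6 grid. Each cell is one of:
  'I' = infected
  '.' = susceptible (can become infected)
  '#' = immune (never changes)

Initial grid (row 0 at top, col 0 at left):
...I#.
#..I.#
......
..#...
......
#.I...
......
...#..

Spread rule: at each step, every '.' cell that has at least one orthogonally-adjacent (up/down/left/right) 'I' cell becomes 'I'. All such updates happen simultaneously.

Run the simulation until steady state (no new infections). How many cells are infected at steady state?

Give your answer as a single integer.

Answer: 41

Derivation:
Step 0 (initial): 3 infected
Step 1: +8 new -> 11 infected
Step 2: +11 new -> 22 infected
Step 3: +11 new -> 33 infected
Step 4: +7 new -> 40 infected
Step 5: +1 new -> 41 infected
Step 6: +0 new -> 41 infected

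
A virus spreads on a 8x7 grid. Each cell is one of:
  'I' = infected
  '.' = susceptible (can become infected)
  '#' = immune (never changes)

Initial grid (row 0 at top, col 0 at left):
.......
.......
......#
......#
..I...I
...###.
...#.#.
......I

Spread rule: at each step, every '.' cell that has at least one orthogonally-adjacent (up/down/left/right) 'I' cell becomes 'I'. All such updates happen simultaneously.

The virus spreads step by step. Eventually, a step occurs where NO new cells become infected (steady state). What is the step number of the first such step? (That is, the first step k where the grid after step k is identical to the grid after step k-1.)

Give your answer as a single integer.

Answer: 7

Derivation:
Step 0 (initial): 3 infected
Step 1: +8 new -> 11 infected
Step 2: +9 new -> 20 infected
Step 3: +11 new -> 31 infected
Step 4: +8 new -> 39 infected
Step 5: +7 new -> 46 infected
Step 6: +3 new -> 49 infected
Step 7: +0 new -> 49 infected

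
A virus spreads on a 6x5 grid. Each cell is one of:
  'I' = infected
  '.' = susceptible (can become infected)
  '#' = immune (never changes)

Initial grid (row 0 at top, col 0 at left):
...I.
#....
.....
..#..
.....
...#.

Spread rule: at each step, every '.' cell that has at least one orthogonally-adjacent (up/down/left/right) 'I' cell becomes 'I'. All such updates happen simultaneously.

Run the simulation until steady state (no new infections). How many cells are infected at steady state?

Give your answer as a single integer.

Step 0 (initial): 1 infected
Step 1: +3 new -> 4 infected
Step 2: +4 new -> 8 infected
Step 3: +5 new -> 13 infected
Step 4: +3 new -> 16 infected
Step 5: +4 new -> 20 infected
Step 6: +4 new -> 24 infected
Step 7: +2 new -> 26 infected
Step 8: +1 new -> 27 infected
Step 9: +0 new -> 27 infected

Answer: 27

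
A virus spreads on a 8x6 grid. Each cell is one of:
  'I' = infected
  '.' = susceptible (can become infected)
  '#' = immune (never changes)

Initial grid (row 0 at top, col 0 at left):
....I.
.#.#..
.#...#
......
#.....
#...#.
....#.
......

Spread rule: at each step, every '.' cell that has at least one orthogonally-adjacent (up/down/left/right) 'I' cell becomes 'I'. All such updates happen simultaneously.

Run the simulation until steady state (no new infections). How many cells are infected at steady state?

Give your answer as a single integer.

Answer: 40

Derivation:
Step 0 (initial): 1 infected
Step 1: +3 new -> 4 infected
Step 2: +3 new -> 7 infected
Step 3: +4 new -> 11 infected
Step 4: +5 new -> 16 infected
Step 5: +4 new -> 20 infected
Step 6: +5 new -> 25 infected
Step 7: +5 new -> 30 infected
Step 8: +4 new -> 34 infected
Step 9: +3 new -> 37 infected
Step 10: +2 new -> 39 infected
Step 11: +1 new -> 40 infected
Step 12: +0 new -> 40 infected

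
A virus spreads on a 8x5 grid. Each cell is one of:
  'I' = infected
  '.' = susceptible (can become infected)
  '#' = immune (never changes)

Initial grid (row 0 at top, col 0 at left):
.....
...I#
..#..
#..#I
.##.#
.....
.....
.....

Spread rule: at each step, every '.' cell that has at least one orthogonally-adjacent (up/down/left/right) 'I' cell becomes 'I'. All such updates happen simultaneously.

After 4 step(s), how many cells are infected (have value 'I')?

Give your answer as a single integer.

Step 0 (initial): 2 infected
Step 1: +4 new -> 6 infected
Step 2: +3 new -> 9 infected
Step 3: +3 new -> 12 infected
Step 4: +3 new -> 15 infected

Answer: 15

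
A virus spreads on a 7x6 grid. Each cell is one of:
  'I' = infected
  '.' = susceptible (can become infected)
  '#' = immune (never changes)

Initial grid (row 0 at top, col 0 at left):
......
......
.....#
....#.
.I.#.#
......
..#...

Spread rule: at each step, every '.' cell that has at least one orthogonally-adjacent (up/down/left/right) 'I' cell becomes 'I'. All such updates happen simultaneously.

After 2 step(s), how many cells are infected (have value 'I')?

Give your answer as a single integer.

Step 0 (initial): 1 infected
Step 1: +4 new -> 5 infected
Step 2: +6 new -> 11 infected

Answer: 11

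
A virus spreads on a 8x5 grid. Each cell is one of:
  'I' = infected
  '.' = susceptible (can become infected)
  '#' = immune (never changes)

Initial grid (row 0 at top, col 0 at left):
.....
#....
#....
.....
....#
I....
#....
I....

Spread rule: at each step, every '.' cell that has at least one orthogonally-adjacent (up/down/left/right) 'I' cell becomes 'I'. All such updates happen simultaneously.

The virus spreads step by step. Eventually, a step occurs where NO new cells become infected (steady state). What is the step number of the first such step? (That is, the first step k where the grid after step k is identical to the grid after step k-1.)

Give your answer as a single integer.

Answer: 10

Derivation:
Step 0 (initial): 2 infected
Step 1: +3 new -> 5 infected
Step 2: +5 new -> 10 infected
Step 3: +5 new -> 15 infected
Step 4: +6 new -> 21 infected
Step 5: +4 new -> 25 infected
Step 6: +4 new -> 29 infected
Step 7: +4 new -> 33 infected
Step 8: +2 new -> 35 infected
Step 9: +1 new -> 36 infected
Step 10: +0 new -> 36 infected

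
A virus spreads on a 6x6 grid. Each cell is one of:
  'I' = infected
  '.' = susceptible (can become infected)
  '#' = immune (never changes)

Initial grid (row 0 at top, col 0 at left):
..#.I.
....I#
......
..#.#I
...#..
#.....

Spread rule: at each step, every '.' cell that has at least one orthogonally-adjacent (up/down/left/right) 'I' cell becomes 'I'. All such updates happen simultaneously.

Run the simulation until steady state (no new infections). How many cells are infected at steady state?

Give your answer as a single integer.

Answer: 30

Derivation:
Step 0 (initial): 3 infected
Step 1: +6 new -> 9 infected
Step 2: +4 new -> 13 infected
Step 3: +4 new -> 17 infected
Step 4: +4 new -> 21 infected
Step 5: +4 new -> 25 infected
Step 6: +4 new -> 29 infected
Step 7: +1 new -> 30 infected
Step 8: +0 new -> 30 infected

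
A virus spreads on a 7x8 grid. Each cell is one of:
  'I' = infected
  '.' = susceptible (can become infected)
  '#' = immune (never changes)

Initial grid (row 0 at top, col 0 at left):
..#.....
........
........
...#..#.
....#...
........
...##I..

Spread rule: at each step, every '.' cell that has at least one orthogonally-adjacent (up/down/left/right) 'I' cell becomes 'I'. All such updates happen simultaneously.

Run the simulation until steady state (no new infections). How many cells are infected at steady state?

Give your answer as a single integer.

Step 0 (initial): 1 infected
Step 1: +2 new -> 3 infected
Step 2: +4 new -> 7 infected
Step 3: +4 new -> 11 infected
Step 4: +5 new -> 16 infected
Step 5: +7 new -> 23 infected
Step 6: +9 new -> 32 infected
Step 7: +8 new -> 40 infected
Step 8: +5 new -> 45 infected
Step 9: +2 new -> 47 infected
Step 10: +2 new -> 49 infected
Step 11: +1 new -> 50 infected
Step 12: +0 new -> 50 infected

Answer: 50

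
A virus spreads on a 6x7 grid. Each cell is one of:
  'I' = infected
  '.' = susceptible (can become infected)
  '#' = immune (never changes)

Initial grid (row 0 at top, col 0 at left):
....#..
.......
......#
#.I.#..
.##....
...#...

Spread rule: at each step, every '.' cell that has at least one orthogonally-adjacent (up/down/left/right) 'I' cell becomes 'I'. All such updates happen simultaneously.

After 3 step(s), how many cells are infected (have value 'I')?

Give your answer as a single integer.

Answer: 14

Derivation:
Step 0 (initial): 1 infected
Step 1: +3 new -> 4 infected
Step 2: +4 new -> 8 infected
Step 3: +6 new -> 14 infected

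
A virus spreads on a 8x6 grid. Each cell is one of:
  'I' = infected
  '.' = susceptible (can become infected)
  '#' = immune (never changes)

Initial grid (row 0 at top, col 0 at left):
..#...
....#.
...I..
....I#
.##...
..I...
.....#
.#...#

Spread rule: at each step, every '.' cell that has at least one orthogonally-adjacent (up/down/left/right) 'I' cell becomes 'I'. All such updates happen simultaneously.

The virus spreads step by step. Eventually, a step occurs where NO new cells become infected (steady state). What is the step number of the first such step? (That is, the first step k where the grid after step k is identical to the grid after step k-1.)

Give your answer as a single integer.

Answer: 6

Derivation:
Step 0 (initial): 3 infected
Step 1: +8 new -> 11 infected
Step 2: +12 new -> 23 infected
Step 3: +10 new -> 33 infected
Step 4: +6 new -> 39 infected
Step 5: +1 new -> 40 infected
Step 6: +0 new -> 40 infected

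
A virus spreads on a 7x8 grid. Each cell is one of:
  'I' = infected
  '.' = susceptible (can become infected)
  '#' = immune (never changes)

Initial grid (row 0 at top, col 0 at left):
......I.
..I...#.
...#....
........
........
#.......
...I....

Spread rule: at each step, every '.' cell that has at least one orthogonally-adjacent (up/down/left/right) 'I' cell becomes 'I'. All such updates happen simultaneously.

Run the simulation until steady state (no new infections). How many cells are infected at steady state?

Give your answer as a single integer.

Answer: 53

Derivation:
Step 0 (initial): 3 infected
Step 1: +9 new -> 12 infected
Step 2: +14 new -> 26 infected
Step 3: +13 new -> 39 infected
Step 4: +9 new -> 48 infected
Step 5: +5 new -> 53 infected
Step 6: +0 new -> 53 infected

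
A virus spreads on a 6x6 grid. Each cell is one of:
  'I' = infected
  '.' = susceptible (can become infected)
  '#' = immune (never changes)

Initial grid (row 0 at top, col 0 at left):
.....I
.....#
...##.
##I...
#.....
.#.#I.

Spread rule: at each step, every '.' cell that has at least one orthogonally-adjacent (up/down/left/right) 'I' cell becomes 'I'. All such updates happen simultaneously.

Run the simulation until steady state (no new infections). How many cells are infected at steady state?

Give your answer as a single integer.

Answer: 27

Derivation:
Step 0 (initial): 3 infected
Step 1: +6 new -> 9 infected
Step 2: +9 new -> 18 infected
Step 3: +5 new -> 23 infected
Step 4: +3 new -> 26 infected
Step 5: +1 new -> 27 infected
Step 6: +0 new -> 27 infected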